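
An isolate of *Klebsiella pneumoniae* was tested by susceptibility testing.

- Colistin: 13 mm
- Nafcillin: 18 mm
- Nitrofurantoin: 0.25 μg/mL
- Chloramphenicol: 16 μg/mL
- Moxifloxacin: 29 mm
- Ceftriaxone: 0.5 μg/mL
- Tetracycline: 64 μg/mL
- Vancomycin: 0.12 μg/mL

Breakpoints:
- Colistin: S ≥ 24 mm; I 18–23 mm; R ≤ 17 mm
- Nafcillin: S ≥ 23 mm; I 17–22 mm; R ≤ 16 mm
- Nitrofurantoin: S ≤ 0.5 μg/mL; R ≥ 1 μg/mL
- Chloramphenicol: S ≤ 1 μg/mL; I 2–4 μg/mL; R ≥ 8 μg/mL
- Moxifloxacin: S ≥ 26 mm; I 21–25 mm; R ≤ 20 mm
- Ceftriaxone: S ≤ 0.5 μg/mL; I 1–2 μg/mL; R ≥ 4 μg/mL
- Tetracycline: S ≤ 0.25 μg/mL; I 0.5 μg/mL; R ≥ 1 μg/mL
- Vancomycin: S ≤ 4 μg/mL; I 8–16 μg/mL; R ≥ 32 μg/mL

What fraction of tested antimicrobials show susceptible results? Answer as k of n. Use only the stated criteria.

4 of 8

Colistin: 13 mm is ≤ 17 mm ⇒ resistant
Nafcillin: 18 mm is in 17–22 mm ⇒ Intermediate
Nitrofurantoin: 0.25 μg/mL is ≤ 0.5 μg/mL — susceptible
Chloramphenicol (16 μg/mL) ≥ 8 μg/mL — resistant
Moxifloxacin 29 mm: ≥ 26 mm ⇒ Susceptible
Ceftriaxone 0.5 μg/mL: ≤ 0.5 μg/mL → Susceptible
Tetracycline 64 μg/mL: ≥ 1 μg/mL ⇒ resistant
Vancomycin (0.12 μg/mL) ≤ 4 μg/mL → Susceptible
Susceptible: 4/8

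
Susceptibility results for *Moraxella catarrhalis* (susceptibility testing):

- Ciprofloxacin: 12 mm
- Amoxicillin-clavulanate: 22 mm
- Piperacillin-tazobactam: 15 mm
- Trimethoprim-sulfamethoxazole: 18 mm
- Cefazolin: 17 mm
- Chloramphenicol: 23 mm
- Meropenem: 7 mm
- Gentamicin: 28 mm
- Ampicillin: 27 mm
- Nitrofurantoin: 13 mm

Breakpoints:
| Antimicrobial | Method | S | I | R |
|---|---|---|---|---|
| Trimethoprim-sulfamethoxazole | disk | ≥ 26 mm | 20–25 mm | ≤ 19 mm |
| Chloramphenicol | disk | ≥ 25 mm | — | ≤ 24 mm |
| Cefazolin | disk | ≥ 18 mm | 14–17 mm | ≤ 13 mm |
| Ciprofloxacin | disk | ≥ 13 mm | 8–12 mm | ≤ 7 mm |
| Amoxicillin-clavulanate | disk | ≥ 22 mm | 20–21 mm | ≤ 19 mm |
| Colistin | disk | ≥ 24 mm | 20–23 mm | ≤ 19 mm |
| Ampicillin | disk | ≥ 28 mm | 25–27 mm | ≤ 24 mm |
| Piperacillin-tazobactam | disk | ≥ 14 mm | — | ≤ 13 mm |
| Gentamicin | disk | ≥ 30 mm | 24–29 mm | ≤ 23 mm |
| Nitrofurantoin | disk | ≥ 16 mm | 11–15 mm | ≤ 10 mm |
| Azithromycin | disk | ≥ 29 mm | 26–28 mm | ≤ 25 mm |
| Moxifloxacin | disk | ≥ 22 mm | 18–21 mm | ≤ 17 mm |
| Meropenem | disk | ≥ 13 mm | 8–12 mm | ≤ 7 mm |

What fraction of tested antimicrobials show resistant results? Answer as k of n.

Ciprofloxacin 12 mm: in 8–12 mm → Intermediate
Amoxicillin-clavulanate 22 mm: ≥ 22 mm → susceptible
Piperacillin-tazobactam 15 mm: ≥ 14 mm ⇒ Susceptible
Trimethoprim-sulfamethoxazole 18 mm: ≤ 19 mm ⇒ resistant
Cefazolin (17 mm) in 14–17 mm — Intermediate
Chloramphenicol (23 mm) ≤ 24 mm ⇒ Resistant
Meropenem 7 mm: ≤ 7 mm ⇒ resistant
Gentamicin (28 mm) in 24–29 mm → intermediate
Ampicillin: 27 mm is in 25–27 mm ⇒ Intermediate
Nitrofurantoin 13 mm: in 11–15 mm → Intermediate
Resistant: 3/10

3 of 10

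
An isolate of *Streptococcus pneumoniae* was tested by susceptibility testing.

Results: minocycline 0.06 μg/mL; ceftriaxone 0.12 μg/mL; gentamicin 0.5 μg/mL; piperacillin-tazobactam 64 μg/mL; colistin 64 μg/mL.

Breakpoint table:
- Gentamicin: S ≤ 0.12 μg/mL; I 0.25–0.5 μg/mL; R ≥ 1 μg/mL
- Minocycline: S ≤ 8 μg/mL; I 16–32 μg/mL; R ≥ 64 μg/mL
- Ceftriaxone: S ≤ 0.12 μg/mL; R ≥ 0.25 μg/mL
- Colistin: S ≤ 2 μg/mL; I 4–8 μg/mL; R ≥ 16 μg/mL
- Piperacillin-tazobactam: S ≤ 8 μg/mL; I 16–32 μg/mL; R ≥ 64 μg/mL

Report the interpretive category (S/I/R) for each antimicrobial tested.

Minocycline: 0.06 μg/mL is ≤ 8 μg/mL ⇒ S
Ceftriaxone: 0.12 μg/mL is ≤ 0.12 μg/mL → S
Gentamicin: 0.5 μg/mL is in 0.25–0.5 μg/mL → I
Piperacillin-tazobactam: 64 μg/mL is ≥ 64 μg/mL — R
Colistin: 64 μg/mL is ≥ 16 μg/mL ⇒ R

S, S, I, R, R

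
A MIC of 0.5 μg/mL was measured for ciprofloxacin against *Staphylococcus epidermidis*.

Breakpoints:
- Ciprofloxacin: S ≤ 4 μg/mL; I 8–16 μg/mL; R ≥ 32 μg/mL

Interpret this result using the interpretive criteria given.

Susceptible

Ciprofloxacin (0.5 μg/mL) ≤ 4 μg/mL → Susceptible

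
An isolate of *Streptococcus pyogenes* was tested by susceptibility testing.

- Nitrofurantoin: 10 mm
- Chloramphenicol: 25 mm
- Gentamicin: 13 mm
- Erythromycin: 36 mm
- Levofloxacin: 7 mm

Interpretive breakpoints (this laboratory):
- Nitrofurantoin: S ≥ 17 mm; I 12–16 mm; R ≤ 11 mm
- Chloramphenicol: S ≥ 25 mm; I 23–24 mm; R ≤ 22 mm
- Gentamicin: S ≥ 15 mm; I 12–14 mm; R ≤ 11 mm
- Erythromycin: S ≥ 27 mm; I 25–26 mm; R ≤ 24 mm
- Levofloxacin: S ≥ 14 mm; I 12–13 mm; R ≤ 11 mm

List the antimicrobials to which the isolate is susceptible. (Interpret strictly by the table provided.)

Nitrofurantoin: 10 mm is ≤ 11 mm — R
Chloramphenicol 25 mm: ≥ 25 mm → Susceptible
Gentamicin (13 mm) in 12–14 mm ⇒ I
Erythromycin (36 mm) ≥ 27 mm → S
Levofloxacin (7 mm) ≤ 11 mm → resistant

chloramphenicol, erythromycin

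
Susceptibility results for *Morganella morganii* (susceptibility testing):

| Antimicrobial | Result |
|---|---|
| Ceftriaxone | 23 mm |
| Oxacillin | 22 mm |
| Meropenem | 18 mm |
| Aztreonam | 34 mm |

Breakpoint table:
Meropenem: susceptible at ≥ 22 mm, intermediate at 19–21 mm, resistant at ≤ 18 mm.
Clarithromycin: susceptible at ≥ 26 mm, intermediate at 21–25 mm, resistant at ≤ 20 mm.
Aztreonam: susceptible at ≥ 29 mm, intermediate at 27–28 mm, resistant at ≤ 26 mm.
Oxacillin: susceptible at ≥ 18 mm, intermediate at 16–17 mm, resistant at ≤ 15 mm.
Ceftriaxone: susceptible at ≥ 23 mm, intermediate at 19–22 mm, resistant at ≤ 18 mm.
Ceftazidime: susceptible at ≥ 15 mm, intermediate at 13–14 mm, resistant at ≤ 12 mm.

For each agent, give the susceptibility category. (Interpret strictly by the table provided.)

S, S, R, S

Ceftriaxone (23 mm) ≥ 23 mm — S
Oxacillin (22 mm) ≥ 18 mm — susceptible
Meropenem: 18 mm is ≤ 18 mm ⇒ Resistant
Aztreonam (34 mm) ≥ 29 mm — S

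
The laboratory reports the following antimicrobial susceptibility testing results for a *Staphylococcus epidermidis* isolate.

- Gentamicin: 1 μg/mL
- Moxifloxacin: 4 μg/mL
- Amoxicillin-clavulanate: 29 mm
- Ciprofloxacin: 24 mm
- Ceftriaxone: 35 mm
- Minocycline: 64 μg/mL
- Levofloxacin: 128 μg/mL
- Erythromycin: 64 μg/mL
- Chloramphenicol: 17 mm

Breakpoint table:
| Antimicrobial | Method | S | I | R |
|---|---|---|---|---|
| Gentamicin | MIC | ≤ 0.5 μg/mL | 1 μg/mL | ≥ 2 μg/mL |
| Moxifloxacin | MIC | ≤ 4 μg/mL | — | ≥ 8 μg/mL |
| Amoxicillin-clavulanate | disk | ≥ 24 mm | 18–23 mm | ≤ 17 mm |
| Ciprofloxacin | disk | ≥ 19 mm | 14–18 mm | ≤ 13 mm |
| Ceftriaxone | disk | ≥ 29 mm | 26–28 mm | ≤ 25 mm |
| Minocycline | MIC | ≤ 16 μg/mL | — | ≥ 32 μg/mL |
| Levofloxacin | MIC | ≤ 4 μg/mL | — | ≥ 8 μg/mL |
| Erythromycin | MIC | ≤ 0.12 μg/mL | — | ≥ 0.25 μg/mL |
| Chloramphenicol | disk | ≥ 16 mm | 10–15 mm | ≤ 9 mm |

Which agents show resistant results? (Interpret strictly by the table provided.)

Gentamicin (1 μg/mL) = 1 μg/mL ⇒ Intermediate
Moxifloxacin (4 μg/mL) ≤ 4 μg/mL → susceptible
Amoxicillin-clavulanate (29 mm) ≥ 24 mm → susceptible
Ciprofloxacin: 24 mm is ≥ 19 mm — susceptible
Ceftriaxone (35 mm) ≥ 29 mm — Susceptible
Minocycline: 64 μg/mL is ≥ 32 μg/mL ⇒ Resistant
Levofloxacin 128 μg/mL: ≥ 8 μg/mL — R
Erythromycin 64 μg/mL: ≥ 0.25 μg/mL — Resistant
Chloramphenicol 17 mm: ≥ 16 mm → S

minocycline, levofloxacin, erythromycin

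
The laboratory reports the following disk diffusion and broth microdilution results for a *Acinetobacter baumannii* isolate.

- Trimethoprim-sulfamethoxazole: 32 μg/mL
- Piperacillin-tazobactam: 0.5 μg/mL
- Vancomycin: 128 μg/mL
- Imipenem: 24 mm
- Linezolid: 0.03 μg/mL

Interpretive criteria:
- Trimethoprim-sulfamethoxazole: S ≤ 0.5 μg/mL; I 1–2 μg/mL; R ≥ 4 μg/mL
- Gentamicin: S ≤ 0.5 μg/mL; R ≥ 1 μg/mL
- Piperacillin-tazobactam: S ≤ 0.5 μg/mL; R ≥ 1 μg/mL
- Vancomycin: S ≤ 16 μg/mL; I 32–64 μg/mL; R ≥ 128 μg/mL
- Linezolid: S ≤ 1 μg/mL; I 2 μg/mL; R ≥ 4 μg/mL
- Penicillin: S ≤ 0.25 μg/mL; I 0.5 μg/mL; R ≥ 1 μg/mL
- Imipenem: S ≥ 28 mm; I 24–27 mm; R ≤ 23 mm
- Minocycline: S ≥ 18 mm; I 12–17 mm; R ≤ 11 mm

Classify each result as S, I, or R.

R, S, R, I, S

Trimethoprim-sulfamethoxazole 32 μg/mL: ≥ 4 μg/mL → R
Piperacillin-tazobactam: 0.5 μg/mL is ≤ 0.5 μg/mL ⇒ Susceptible
Vancomycin 128 μg/mL: ≥ 128 μg/mL ⇒ R
Imipenem 24 mm: in 24–27 mm ⇒ Intermediate
Linezolid (0.03 μg/mL) ≤ 1 μg/mL → Susceptible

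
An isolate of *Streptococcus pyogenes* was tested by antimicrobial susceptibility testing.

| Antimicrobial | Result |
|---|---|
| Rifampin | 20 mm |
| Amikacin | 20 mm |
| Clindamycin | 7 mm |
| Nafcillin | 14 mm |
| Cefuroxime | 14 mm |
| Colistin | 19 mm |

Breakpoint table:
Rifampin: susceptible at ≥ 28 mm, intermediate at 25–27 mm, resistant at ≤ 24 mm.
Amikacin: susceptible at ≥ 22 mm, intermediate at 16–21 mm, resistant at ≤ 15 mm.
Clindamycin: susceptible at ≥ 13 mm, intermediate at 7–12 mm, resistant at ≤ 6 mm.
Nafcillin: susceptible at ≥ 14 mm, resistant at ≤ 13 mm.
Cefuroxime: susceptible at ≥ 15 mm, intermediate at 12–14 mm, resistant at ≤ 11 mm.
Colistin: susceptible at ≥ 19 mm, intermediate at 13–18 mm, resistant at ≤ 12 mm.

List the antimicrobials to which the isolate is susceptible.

Rifampin 20 mm: ≤ 24 mm — R
Amikacin: 20 mm is in 16–21 mm — I
Clindamycin 7 mm: in 7–12 mm → intermediate
Nafcillin (14 mm) ≥ 14 mm → S
Cefuroxime 14 mm: in 12–14 mm — intermediate
Colistin (19 mm) ≥ 19 mm → Susceptible

nafcillin, colistin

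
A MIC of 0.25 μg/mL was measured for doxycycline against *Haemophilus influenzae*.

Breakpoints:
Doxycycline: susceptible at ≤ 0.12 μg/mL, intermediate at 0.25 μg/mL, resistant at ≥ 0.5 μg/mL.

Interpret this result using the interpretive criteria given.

Doxycycline: 0.25 μg/mL is = 0.25 μg/mL — intermediate

Intermediate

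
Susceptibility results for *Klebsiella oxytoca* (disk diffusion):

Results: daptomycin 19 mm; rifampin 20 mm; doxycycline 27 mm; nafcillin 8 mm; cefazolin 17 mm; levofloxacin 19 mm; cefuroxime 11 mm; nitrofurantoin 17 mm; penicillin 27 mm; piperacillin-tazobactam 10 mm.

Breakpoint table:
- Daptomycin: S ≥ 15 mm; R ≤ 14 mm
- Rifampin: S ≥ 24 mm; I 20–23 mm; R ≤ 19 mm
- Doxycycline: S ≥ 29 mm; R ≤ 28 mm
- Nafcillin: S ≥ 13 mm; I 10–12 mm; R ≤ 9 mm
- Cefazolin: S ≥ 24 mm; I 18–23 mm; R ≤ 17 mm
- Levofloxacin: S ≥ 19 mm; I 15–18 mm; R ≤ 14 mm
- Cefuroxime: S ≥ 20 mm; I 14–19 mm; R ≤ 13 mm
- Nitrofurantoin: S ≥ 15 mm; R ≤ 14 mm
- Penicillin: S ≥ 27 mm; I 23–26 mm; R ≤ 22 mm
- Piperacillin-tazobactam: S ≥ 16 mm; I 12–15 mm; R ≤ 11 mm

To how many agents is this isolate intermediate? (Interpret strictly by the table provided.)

Daptomycin 19 mm: ≥ 15 mm → susceptible
Rifampin (20 mm) in 20–23 mm — Intermediate
Doxycycline: 27 mm is ≤ 28 mm → R
Nafcillin 8 mm: ≤ 9 mm ⇒ resistant
Cefazolin 17 mm: ≤ 17 mm ⇒ resistant
Levofloxacin: 19 mm is ≥ 19 mm — susceptible
Cefuroxime (11 mm) ≤ 13 mm → Resistant
Nitrofurantoin: 17 mm is ≥ 15 mm → susceptible
Penicillin (27 mm) ≥ 27 mm ⇒ susceptible
Piperacillin-tazobactam 10 mm: ≤ 11 mm ⇒ Resistant
Intermediate: 1

1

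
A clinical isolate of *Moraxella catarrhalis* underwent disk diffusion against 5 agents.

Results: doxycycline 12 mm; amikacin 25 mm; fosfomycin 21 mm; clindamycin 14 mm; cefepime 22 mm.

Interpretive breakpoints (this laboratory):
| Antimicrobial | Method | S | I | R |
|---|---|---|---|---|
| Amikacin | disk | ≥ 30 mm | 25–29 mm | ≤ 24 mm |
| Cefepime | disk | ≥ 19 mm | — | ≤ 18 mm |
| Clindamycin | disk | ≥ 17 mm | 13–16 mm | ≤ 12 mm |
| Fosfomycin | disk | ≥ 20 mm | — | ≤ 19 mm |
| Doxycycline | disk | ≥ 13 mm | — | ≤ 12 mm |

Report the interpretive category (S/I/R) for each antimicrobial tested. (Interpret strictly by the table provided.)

R, I, S, I, S

Doxycycline: 12 mm is ≤ 12 mm → R
Amikacin (25 mm) in 25–29 mm — Intermediate
Fosfomycin 21 mm: ≥ 20 mm → susceptible
Clindamycin: 14 mm is in 13–16 mm — Intermediate
Cefepime 22 mm: ≥ 19 mm — S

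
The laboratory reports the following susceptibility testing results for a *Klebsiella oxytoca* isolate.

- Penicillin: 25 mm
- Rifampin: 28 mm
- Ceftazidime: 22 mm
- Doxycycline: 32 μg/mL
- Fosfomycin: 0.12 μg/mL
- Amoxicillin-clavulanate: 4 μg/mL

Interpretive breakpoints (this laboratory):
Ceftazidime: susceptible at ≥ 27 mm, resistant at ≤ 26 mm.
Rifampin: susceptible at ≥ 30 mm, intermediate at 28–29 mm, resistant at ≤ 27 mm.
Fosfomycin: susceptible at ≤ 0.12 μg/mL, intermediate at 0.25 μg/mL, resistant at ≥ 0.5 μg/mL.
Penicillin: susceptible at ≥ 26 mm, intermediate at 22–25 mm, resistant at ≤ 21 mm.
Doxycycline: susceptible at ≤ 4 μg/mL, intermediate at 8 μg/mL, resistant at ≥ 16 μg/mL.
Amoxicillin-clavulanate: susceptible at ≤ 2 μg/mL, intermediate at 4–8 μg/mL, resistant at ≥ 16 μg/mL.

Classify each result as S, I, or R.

Penicillin: 25 mm is in 22–25 mm → intermediate
Rifampin: 28 mm is in 28–29 mm → Intermediate
Ceftazidime 22 mm: ≤ 26 mm ⇒ Resistant
Doxycycline 32 μg/mL: ≥ 16 μg/mL → resistant
Fosfomycin (0.12 μg/mL) ≤ 0.12 μg/mL ⇒ Susceptible
Amoxicillin-clavulanate: 4 μg/mL is in 4–8 μg/mL → I

I, I, R, R, S, I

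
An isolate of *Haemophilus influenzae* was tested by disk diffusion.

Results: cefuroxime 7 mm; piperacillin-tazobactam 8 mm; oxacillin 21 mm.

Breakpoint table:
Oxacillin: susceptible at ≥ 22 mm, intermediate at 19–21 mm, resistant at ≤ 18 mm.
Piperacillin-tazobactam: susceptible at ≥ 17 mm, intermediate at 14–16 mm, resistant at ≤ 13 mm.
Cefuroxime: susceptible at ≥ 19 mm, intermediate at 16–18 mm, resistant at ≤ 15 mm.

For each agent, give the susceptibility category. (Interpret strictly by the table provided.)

Cefuroxime 7 mm: ≤ 15 mm — R
Piperacillin-tazobactam 8 mm: ≤ 13 mm → R
Oxacillin: 21 mm is in 19–21 mm → Intermediate

R, R, I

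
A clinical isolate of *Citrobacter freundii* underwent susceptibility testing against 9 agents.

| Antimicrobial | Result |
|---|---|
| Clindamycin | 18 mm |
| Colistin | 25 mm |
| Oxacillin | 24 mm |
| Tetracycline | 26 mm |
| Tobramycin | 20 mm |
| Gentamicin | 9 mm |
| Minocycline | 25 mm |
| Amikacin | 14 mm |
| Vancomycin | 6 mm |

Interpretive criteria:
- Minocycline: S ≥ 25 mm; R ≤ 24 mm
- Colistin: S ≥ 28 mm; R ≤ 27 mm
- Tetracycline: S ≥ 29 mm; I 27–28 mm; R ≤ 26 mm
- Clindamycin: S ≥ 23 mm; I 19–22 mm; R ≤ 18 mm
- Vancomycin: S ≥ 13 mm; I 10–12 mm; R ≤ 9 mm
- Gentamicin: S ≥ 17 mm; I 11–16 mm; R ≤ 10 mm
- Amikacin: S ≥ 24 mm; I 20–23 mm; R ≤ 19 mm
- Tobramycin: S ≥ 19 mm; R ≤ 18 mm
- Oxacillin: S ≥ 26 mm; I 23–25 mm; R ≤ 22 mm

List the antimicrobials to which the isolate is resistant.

clindamycin, colistin, tetracycline, gentamicin, amikacin, vancomycin

Clindamycin 18 mm: ≤ 18 mm — resistant
Colistin 25 mm: ≤ 27 mm → R
Oxacillin (24 mm) in 23–25 mm ⇒ I
Tetracycline (26 mm) ≤ 26 mm ⇒ R
Tobramycin (20 mm) ≥ 19 mm — Susceptible
Gentamicin 9 mm: ≤ 10 mm → R
Minocycline: 25 mm is ≥ 25 mm ⇒ Susceptible
Amikacin: 14 mm is ≤ 19 mm — resistant
Vancomycin: 6 mm is ≤ 9 mm ⇒ Resistant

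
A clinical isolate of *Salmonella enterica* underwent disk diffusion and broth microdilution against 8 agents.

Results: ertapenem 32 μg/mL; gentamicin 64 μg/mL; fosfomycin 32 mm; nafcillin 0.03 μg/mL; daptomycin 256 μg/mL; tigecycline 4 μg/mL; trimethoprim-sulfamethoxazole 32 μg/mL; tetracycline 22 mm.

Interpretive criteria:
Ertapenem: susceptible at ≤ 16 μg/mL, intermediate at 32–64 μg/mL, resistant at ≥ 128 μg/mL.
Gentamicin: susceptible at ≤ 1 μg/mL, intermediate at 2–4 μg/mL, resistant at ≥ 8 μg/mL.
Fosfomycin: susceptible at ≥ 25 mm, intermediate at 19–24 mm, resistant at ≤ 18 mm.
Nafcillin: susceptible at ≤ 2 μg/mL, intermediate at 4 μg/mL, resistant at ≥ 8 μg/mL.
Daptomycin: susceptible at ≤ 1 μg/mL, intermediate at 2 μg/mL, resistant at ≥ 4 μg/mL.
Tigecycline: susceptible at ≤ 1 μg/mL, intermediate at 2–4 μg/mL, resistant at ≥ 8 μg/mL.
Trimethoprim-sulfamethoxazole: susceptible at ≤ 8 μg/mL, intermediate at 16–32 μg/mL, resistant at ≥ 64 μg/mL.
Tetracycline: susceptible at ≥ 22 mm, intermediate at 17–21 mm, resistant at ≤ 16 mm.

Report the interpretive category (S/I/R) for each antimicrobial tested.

I, R, S, S, R, I, I, S

Ertapenem 32 μg/mL: in 32–64 μg/mL → intermediate
Gentamicin (64 μg/mL) ≥ 8 μg/mL ⇒ R
Fosfomycin: 32 mm is ≥ 25 mm ⇒ S
Nafcillin (0.03 μg/mL) ≤ 2 μg/mL → susceptible
Daptomycin (256 μg/mL) ≥ 4 μg/mL → resistant
Tigecycline 4 μg/mL: in 2–4 μg/mL → intermediate
Trimethoprim-sulfamethoxazole: 32 μg/mL is in 16–32 μg/mL ⇒ Intermediate
Tetracycline: 22 mm is ≥ 22 mm → Susceptible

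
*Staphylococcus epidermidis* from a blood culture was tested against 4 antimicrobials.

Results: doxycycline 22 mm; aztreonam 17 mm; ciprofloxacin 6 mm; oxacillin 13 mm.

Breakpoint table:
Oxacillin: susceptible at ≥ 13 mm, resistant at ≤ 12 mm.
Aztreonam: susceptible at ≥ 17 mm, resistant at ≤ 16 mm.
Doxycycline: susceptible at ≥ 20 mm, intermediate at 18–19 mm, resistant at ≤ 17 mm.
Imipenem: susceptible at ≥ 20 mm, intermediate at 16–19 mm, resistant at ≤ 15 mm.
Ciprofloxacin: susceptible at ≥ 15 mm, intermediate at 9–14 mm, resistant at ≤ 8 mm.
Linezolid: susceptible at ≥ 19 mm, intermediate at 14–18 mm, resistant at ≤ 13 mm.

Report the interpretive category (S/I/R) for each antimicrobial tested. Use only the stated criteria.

Doxycycline (22 mm) ≥ 20 mm → S
Aztreonam: 17 mm is ≥ 17 mm ⇒ S
Ciprofloxacin (6 mm) ≤ 8 mm ⇒ R
Oxacillin (13 mm) ≥ 13 mm — Susceptible

S, S, R, S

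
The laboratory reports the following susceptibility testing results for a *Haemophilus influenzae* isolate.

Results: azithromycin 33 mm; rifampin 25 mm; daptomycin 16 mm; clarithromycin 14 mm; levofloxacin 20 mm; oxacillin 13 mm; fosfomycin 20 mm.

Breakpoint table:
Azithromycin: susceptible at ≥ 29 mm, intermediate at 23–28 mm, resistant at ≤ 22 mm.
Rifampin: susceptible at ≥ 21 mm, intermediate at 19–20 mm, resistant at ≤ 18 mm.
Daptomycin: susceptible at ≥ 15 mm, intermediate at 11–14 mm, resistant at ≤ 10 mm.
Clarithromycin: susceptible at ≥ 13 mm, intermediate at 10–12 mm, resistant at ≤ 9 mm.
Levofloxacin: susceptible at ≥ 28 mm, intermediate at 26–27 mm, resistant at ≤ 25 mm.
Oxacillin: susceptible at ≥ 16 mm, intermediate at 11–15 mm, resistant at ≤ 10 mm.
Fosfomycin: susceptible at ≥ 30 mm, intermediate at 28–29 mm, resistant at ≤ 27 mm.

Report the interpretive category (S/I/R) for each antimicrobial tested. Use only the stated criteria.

S, S, S, S, R, I, R

Azithromycin (33 mm) ≥ 29 mm — susceptible
Rifampin 25 mm: ≥ 21 mm — susceptible
Daptomycin (16 mm) ≥ 15 mm → susceptible
Clarithromycin (14 mm) ≥ 13 mm — susceptible
Levofloxacin: 20 mm is ≤ 25 mm ⇒ R
Oxacillin 13 mm: in 11–15 mm ⇒ Intermediate
Fosfomycin: 20 mm is ≤ 27 mm ⇒ resistant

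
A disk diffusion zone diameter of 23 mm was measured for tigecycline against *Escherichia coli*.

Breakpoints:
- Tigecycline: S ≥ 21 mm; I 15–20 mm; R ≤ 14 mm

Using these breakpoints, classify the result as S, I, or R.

Susceptible

Tigecycline (23 mm) ≥ 21 mm → susceptible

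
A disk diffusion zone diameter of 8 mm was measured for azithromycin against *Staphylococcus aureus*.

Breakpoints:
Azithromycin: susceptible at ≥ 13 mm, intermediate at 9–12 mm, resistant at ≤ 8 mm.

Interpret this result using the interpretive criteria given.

Azithromycin: 8 mm is ≤ 8 mm ⇒ resistant

Resistant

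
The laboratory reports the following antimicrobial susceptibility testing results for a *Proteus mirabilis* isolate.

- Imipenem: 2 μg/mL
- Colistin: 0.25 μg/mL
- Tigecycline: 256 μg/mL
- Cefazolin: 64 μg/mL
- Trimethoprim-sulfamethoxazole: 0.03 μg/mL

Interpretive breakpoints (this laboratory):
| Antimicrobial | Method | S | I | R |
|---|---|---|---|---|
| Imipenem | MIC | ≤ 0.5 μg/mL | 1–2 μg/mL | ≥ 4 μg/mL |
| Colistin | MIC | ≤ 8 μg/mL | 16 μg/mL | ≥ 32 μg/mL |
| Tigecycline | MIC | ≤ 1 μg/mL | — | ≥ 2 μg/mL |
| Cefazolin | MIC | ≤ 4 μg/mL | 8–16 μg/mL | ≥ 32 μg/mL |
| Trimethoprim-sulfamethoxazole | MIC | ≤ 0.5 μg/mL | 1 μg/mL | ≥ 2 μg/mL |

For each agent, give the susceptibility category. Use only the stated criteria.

Imipenem: 2 μg/mL is in 1–2 μg/mL → Intermediate
Colistin (0.25 μg/mL) ≤ 8 μg/mL ⇒ S
Tigecycline (256 μg/mL) ≥ 2 μg/mL — Resistant
Cefazolin 64 μg/mL: ≥ 32 μg/mL — Resistant
Trimethoprim-sulfamethoxazole 0.03 μg/mL: ≤ 0.5 μg/mL — S

I, S, R, R, S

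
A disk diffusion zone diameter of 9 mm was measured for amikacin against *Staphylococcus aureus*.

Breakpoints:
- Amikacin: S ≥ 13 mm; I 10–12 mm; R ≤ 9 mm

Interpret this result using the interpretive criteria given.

R

Amikacin 9 mm: ≤ 9 mm → resistant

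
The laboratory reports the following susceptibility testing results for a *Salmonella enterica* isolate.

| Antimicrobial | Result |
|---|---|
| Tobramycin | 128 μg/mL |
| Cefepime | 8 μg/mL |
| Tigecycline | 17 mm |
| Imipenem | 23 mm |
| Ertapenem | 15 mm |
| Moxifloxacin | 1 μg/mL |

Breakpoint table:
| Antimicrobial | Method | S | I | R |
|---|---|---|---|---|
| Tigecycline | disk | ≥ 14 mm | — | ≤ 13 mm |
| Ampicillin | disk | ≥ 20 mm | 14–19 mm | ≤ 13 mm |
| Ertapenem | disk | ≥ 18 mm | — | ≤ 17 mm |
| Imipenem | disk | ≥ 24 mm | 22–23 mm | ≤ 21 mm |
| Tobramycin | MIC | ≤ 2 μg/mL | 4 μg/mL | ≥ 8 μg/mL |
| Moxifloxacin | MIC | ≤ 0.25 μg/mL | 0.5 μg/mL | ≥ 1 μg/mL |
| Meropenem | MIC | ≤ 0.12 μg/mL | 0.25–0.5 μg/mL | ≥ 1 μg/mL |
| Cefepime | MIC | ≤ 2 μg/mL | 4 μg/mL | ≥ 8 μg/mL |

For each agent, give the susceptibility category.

R, R, S, I, R, R

Tobramycin 128 μg/mL: ≥ 8 μg/mL ⇒ R
Cefepime 8 μg/mL: ≥ 8 μg/mL → resistant
Tigecycline (17 mm) ≥ 14 mm ⇒ S
Imipenem 23 mm: in 22–23 mm — intermediate
Ertapenem: 15 mm is ≤ 17 mm ⇒ R
Moxifloxacin 1 μg/mL: ≥ 1 μg/mL — Resistant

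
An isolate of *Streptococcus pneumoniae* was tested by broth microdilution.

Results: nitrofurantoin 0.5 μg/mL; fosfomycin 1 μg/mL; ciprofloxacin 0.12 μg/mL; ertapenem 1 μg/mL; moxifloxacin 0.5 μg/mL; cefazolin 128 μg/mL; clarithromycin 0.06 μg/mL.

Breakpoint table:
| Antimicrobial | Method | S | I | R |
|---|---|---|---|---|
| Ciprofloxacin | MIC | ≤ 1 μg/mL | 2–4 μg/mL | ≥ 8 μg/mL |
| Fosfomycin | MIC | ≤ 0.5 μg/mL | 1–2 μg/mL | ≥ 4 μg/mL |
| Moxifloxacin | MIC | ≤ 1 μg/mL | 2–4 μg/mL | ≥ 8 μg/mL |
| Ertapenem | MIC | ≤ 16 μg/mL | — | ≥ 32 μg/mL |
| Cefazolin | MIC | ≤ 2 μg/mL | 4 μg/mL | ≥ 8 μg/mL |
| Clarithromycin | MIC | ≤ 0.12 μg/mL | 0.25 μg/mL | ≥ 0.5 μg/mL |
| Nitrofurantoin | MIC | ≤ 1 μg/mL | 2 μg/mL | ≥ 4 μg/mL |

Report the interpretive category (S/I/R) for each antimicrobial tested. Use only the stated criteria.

Nitrofurantoin: 0.5 μg/mL is ≤ 1 μg/mL ⇒ S
Fosfomycin 1 μg/mL: in 1–2 μg/mL → I
Ciprofloxacin: 0.12 μg/mL is ≤ 1 μg/mL → Susceptible
Ertapenem (1 μg/mL) ≤ 16 μg/mL → S
Moxifloxacin 0.5 μg/mL: ≤ 1 μg/mL — susceptible
Cefazolin (128 μg/mL) ≥ 8 μg/mL — Resistant
Clarithromycin (0.06 μg/mL) ≤ 0.12 μg/mL — susceptible

S, I, S, S, S, R, S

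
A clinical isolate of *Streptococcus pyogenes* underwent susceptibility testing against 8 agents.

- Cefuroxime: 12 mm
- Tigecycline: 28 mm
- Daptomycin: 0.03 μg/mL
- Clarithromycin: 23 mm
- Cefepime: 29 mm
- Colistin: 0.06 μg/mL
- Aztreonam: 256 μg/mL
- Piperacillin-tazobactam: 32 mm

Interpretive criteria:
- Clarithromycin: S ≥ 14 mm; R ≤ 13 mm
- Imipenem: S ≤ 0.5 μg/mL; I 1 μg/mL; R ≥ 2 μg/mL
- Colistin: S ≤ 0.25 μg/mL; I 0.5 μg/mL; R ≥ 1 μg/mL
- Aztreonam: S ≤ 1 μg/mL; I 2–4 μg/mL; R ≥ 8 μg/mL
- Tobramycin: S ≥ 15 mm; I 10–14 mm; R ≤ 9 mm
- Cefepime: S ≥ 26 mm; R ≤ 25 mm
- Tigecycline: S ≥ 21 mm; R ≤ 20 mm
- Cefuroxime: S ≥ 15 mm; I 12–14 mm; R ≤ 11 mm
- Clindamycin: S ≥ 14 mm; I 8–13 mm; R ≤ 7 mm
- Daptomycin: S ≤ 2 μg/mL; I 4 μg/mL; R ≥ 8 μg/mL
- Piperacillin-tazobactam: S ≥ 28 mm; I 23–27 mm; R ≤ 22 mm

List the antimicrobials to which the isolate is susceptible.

Cefuroxime 12 mm: in 12–14 mm → Intermediate
Tigecycline 28 mm: ≥ 21 mm — susceptible
Daptomycin (0.03 μg/mL) ≤ 2 μg/mL — Susceptible
Clarithromycin (23 mm) ≥ 14 mm ⇒ Susceptible
Cefepime (29 mm) ≥ 26 mm — susceptible
Colistin 0.06 μg/mL: ≤ 0.25 μg/mL ⇒ susceptible
Aztreonam 256 μg/mL: ≥ 8 μg/mL ⇒ resistant
Piperacillin-tazobactam 32 mm: ≥ 28 mm → S

tigecycline, daptomycin, clarithromycin, cefepime, colistin, piperacillin-tazobactam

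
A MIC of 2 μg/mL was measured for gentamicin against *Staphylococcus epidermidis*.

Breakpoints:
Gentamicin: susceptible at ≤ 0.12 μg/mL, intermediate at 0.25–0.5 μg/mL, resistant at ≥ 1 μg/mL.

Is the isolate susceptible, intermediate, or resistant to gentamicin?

Resistant

Gentamicin (2 μg/mL) ≥ 1 μg/mL — Resistant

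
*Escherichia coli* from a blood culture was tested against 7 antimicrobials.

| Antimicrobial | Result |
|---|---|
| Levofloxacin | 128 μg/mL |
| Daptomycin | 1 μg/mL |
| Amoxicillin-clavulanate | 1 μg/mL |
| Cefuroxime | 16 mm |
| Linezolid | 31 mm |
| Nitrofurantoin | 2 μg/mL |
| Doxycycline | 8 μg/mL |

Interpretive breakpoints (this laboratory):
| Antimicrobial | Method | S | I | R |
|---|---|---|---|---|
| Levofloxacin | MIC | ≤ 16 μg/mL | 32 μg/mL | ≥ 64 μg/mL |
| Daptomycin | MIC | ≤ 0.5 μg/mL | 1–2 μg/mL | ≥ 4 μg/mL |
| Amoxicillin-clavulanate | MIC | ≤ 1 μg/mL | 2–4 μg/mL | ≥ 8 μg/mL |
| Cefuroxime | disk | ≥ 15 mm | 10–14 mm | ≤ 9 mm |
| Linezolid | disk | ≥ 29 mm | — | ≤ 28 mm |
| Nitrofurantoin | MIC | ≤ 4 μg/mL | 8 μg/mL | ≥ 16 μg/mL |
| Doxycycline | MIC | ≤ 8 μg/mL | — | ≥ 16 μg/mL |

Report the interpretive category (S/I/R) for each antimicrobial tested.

Levofloxacin: 128 μg/mL is ≥ 64 μg/mL ⇒ resistant
Daptomycin (1 μg/mL) in 1–2 μg/mL → I
Amoxicillin-clavulanate: 1 μg/mL is ≤ 1 μg/mL — Susceptible
Cefuroxime (16 mm) ≥ 15 mm — susceptible
Linezolid (31 mm) ≥ 29 mm → susceptible
Nitrofurantoin 2 μg/mL: ≤ 4 μg/mL → susceptible
Doxycycline (8 μg/mL) ≤ 8 μg/mL → Susceptible

R, I, S, S, S, S, S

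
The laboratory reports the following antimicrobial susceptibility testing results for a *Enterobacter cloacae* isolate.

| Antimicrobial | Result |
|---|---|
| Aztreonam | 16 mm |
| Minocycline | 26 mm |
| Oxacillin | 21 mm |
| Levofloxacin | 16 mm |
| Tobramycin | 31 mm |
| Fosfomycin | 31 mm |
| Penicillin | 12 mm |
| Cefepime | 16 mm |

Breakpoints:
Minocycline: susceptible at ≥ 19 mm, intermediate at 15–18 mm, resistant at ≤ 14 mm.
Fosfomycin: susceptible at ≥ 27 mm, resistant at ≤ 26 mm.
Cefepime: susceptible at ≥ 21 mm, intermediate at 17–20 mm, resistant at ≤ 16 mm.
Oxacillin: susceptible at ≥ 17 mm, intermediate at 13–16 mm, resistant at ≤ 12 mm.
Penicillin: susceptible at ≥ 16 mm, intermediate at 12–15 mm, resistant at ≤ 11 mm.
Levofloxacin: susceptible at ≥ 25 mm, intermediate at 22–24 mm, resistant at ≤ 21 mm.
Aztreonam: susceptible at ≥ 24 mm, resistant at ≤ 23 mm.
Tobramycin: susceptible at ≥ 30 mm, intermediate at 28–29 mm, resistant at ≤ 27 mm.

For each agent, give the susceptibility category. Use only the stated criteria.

Aztreonam (16 mm) ≤ 23 mm → resistant
Minocycline: 26 mm is ≥ 19 mm — S
Oxacillin: 21 mm is ≥ 17 mm → S
Levofloxacin (16 mm) ≤ 21 mm — resistant
Tobramycin (31 mm) ≥ 30 mm ⇒ S
Fosfomycin (31 mm) ≥ 27 mm — susceptible
Penicillin (12 mm) in 12–15 mm — I
Cefepime 16 mm: ≤ 16 mm ⇒ resistant

R, S, S, R, S, S, I, R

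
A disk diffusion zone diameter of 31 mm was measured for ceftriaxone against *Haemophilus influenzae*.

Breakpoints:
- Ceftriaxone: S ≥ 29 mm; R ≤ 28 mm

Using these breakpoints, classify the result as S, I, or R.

Ceftriaxone (31 mm) ≥ 29 mm ⇒ susceptible

Susceptible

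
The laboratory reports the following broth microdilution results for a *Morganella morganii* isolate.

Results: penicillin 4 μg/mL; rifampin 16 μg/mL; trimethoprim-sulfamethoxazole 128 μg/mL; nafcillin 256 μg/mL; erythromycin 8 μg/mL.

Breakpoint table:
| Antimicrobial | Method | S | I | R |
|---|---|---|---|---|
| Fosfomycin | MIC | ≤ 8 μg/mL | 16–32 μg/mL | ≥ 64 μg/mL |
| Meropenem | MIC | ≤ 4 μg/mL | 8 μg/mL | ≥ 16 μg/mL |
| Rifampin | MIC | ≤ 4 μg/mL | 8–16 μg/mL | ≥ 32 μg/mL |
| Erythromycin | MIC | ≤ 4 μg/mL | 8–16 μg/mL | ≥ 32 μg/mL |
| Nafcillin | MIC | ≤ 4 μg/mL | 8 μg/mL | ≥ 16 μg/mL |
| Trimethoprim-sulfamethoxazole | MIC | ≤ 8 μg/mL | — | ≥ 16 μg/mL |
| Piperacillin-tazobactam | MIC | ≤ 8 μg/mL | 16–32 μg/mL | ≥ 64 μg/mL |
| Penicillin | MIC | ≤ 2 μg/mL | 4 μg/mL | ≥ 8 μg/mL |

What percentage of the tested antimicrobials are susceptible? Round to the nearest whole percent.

Penicillin: 4 μg/mL is = 4 μg/mL ⇒ Intermediate
Rifampin 16 μg/mL: in 8–16 μg/mL — Intermediate
Trimethoprim-sulfamethoxazole: 128 μg/mL is ≥ 16 μg/mL — R
Nafcillin 256 μg/mL: ≥ 16 μg/mL ⇒ resistant
Erythromycin (8 μg/mL) in 8–16 μg/mL — intermediate
Susceptible: 0/5

0%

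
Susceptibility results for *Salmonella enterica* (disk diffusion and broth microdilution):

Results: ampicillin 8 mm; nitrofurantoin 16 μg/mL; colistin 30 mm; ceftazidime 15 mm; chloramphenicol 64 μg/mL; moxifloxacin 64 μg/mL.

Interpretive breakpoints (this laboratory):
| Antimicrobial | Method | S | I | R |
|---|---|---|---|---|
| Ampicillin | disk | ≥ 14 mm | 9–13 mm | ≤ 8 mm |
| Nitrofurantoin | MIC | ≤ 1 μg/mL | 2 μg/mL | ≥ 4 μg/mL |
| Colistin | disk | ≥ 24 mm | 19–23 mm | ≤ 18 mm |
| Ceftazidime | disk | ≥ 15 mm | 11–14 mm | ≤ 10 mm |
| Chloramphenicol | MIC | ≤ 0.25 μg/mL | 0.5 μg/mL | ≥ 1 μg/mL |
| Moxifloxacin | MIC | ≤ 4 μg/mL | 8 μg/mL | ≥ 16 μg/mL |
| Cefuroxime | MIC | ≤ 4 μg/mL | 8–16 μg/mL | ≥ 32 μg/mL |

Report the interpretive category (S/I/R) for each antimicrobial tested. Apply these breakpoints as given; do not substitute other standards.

Ampicillin 8 mm: ≤ 8 mm — resistant
Nitrofurantoin 16 μg/mL: ≥ 4 μg/mL ⇒ resistant
Colistin: 30 mm is ≥ 24 mm → susceptible
Ceftazidime (15 mm) ≥ 15 mm → S
Chloramphenicol (64 μg/mL) ≥ 1 μg/mL ⇒ resistant
Moxifloxacin (64 μg/mL) ≥ 16 μg/mL → R

R, R, S, S, R, R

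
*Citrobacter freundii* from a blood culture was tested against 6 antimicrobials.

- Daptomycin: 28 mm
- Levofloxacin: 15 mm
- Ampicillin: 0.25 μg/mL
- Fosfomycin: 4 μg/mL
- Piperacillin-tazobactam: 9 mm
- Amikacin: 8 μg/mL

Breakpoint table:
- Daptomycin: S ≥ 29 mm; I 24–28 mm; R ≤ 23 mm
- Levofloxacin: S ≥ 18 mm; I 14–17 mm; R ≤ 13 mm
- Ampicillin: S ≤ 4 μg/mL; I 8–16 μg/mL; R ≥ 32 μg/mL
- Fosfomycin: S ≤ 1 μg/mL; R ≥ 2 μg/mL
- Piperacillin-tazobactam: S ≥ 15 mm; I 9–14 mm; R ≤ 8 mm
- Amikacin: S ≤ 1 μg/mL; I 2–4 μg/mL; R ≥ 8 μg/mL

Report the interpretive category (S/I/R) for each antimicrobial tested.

I, I, S, R, I, R

Daptomycin (28 mm) in 24–28 mm ⇒ intermediate
Levofloxacin (15 mm) in 14–17 mm → intermediate
Ampicillin (0.25 μg/mL) ≤ 4 μg/mL ⇒ S
Fosfomycin: 4 μg/mL is ≥ 2 μg/mL — Resistant
Piperacillin-tazobactam 9 mm: in 9–14 mm → intermediate
Amikacin 8 μg/mL: ≥ 8 μg/mL ⇒ R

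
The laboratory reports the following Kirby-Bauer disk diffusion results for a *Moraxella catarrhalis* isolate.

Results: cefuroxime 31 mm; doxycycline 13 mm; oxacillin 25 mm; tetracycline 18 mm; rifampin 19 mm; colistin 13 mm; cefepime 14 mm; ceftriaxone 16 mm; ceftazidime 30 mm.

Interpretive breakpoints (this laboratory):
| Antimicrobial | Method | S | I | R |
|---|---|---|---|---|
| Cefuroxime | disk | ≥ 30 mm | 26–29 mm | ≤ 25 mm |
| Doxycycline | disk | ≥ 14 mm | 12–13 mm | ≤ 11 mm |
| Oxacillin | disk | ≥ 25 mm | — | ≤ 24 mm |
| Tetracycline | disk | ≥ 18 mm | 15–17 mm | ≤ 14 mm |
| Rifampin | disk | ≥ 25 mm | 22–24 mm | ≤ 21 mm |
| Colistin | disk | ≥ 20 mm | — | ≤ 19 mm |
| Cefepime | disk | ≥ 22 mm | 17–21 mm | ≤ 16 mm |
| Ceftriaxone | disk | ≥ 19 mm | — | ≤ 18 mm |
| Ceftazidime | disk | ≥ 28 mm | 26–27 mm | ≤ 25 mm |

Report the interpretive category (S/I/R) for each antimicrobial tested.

Cefuroxime (31 mm) ≥ 30 mm — Susceptible
Doxycycline 13 mm: in 12–13 mm — intermediate
Oxacillin 25 mm: ≥ 25 mm ⇒ S
Tetracycline (18 mm) ≥ 18 mm ⇒ S
Rifampin: 19 mm is ≤ 21 mm ⇒ R
Colistin 13 mm: ≤ 19 mm → R
Cefepime 14 mm: ≤ 16 mm → Resistant
Ceftriaxone (16 mm) ≤ 18 mm → R
Ceftazidime: 30 mm is ≥ 28 mm — Susceptible

S, I, S, S, R, R, R, R, S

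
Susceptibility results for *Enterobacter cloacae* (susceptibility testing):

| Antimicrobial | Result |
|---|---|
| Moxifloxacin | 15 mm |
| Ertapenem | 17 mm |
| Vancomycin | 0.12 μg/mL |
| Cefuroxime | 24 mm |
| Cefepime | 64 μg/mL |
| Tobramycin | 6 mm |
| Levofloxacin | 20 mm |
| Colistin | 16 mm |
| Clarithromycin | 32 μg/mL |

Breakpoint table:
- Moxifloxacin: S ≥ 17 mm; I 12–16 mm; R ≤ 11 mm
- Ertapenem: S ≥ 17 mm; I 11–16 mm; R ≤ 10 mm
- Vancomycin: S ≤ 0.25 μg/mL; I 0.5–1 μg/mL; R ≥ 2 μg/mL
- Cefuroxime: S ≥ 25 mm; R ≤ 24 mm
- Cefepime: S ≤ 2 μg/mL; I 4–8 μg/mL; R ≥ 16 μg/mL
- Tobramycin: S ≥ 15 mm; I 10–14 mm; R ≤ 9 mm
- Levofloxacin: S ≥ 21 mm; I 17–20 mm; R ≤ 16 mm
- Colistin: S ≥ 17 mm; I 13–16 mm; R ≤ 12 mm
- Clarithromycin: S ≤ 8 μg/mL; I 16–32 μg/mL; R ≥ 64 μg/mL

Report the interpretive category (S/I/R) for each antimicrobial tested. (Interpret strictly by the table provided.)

I, S, S, R, R, R, I, I, I

Moxifloxacin: 15 mm is in 12–16 mm — intermediate
Ertapenem (17 mm) ≥ 17 mm — Susceptible
Vancomycin 0.12 μg/mL: ≤ 0.25 μg/mL → S
Cefuroxime: 24 mm is ≤ 24 mm ⇒ resistant
Cefepime: 64 μg/mL is ≥ 16 μg/mL ⇒ Resistant
Tobramycin (6 mm) ≤ 9 mm ⇒ R
Levofloxacin (20 mm) in 17–20 mm → intermediate
Colistin 16 mm: in 13–16 mm ⇒ I
Clarithromycin: 32 μg/mL is in 16–32 μg/mL — I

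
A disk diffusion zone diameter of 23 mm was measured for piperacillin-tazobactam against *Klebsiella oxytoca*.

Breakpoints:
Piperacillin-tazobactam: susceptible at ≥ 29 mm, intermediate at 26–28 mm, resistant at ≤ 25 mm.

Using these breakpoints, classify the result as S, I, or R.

Piperacillin-tazobactam (23 mm) ≤ 25 mm → Resistant

Resistant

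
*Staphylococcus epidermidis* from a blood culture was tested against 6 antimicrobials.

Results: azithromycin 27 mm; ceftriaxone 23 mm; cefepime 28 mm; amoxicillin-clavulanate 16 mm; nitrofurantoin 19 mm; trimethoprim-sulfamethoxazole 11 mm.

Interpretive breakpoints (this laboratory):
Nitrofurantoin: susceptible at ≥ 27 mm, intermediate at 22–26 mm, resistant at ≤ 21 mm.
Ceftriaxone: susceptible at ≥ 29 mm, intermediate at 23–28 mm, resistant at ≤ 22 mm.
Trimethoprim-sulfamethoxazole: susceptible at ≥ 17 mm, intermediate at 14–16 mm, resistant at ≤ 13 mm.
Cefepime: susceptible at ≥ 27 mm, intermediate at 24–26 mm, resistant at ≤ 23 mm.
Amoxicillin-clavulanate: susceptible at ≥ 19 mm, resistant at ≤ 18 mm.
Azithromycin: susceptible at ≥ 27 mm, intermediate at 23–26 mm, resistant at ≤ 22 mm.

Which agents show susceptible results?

Azithromycin (27 mm) ≥ 27 mm — Susceptible
Ceftriaxone 23 mm: in 23–28 mm ⇒ intermediate
Cefepime (28 mm) ≥ 27 mm → Susceptible
Amoxicillin-clavulanate (16 mm) ≤ 18 mm — resistant
Nitrofurantoin: 19 mm is ≤ 21 mm ⇒ resistant
Trimethoprim-sulfamethoxazole 11 mm: ≤ 13 mm ⇒ resistant

azithromycin, cefepime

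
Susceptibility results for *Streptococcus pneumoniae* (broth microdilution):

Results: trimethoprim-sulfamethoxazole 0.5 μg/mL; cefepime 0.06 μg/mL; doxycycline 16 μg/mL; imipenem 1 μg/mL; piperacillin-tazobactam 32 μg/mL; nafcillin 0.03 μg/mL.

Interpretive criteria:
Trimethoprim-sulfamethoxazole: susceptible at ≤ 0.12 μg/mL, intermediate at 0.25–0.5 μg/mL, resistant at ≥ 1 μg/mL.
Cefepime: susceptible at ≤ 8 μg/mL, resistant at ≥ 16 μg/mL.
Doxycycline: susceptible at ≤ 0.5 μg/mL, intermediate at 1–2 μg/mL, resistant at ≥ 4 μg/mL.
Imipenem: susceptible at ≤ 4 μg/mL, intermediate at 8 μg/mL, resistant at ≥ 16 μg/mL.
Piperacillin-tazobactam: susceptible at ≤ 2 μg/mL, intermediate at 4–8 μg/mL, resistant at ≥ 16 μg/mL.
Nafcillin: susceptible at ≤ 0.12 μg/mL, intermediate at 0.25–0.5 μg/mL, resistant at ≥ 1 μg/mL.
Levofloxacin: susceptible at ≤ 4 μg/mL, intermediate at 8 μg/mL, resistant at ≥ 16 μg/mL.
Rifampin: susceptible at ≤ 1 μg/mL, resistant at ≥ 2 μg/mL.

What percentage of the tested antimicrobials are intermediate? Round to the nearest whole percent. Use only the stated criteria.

Trimethoprim-sulfamethoxazole (0.5 μg/mL) in 0.25–0.5 μg/mL → Intermediate
Cefepime: 0.06 μg/mL is ≤ 8 μg/mL → susceptible
Doxycycline: 16 μg/mL is ≥ 4 μg/mL → resistant
Imipenem: 1 μg/mL is ≤ 4 μg/mL — susceptible
Piperacillin-tazobactam (32 μg/mL) ≥ 16 μg/mL — resistant
Nafcillin (0.03 μg/mL) ≤ 0.12 μg/mL → S
Intermediate: 1/6

17%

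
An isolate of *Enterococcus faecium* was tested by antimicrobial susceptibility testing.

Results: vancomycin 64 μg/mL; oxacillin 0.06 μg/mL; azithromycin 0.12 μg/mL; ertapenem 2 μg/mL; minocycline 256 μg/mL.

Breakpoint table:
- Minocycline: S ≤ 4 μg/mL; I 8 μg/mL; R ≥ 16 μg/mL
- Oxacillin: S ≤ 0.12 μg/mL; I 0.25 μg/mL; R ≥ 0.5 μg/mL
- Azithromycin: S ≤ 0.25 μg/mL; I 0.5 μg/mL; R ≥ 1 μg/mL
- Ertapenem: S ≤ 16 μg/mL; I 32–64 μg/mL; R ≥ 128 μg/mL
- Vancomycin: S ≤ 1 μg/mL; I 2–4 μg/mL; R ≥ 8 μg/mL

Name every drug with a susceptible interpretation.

oxacillin, azithromycin, ertapenem

Vancomycin (64 μg/mL) ≥ 8 μg/mL — Resistant
Oxacillin (0.06 μg/mL) ≤ 0.12 μg/mL — S
Azithromycin 0.12 μg/mL: ≤ 0.25 μg/mL — S
Ertapenem 2 μg/mL: ≤ 16 μg/mL ⇒ S
Minocycline 256 μg/mL: ≥ 16 μg/mL — resistant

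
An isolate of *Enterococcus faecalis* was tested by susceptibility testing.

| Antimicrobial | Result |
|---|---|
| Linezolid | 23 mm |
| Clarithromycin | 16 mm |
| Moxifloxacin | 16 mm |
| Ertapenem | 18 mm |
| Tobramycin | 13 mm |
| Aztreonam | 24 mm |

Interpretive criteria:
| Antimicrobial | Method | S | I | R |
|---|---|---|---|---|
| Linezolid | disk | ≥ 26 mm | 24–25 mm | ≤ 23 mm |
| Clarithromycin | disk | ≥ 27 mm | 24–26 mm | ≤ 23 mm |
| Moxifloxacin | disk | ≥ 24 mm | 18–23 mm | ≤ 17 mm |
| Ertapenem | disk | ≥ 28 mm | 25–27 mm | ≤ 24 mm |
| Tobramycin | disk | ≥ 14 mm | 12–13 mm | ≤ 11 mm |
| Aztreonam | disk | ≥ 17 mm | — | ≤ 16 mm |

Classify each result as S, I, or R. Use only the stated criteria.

Linezolid 23 mm: ≤ 23 mm ⇒ R
Clarithromycin: 16 mm is ≤ 23 mm → R
Moxifloxacin (16 mm) ≤ 17 mm → Resistant
Ertapenem (18 mm) ≤ 24 mm — Resistant
Tobramycin 13 mm: in 12–13 mm → intermediate
Aztreonam: 24 mm is ≥ 17 mm ⇒ S

R, R, R, R, I, S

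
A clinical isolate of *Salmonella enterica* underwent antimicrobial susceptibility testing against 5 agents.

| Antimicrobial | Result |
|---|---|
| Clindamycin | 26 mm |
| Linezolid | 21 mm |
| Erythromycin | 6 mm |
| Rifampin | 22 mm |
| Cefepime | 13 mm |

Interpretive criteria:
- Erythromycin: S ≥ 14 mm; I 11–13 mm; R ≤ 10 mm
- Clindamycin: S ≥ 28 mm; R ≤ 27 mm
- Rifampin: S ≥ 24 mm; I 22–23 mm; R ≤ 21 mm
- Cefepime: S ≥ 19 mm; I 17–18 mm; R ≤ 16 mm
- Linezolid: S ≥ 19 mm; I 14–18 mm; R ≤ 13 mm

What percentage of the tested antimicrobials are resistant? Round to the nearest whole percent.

Clindamycin (26 mm) ≤ 27 mm → resistant
Linezolid 21 mm: ≥ 19 mm — S
Erythromycin: 6 mm is ≤ 10 mm ⇒ R
Rifampin 22 mm: in 22–23 mm — intermediate
Cefepime: 13 mm is ≤ 16 mm — resistant
Resistant: 3/5

60%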